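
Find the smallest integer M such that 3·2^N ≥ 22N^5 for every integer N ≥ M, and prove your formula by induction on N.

At N = 26: 201326592 < 261390272, so the inequality fails and M ≥ 27. We prove 3·2^N ≥ 22N^5 for all N ≥ 27.
For the base case N = 27: 3·2^N = 402653184 and 22N^5 = 315675954, so 402653184 ≥ 315675954.
For the inductive step, assume it holds for an arbitrary i ≥ 27, so 3·2^i ≥ 22i^5.
Then 3·2^(i + 1) = 2·(3·2^i) ≥ 2·(22i^5).
Also, for i ≥ 27 we have 2·(22i^5) ≥ 22(i+1)^5, since 2 ≥ (1 + 1/i)^5 for all i ≥ 27.
Combining, 3·2^(i + 1) ≥ 22(i+1)^5.
By induction, the statement is established for all N ≥ 27.
Hence the smallest such M is 27.

M = 27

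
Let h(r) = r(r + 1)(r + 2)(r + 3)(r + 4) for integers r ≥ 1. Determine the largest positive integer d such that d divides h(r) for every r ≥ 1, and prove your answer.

d = 120

Computing the first values: h(1) = 120 and h(2) = 720; gcd(120, 720) = 120, so d ≤ 120.
We prove 120 | r(r + 1)(r + 2)(r + 3)(r + 4) for all r ≥ 1 by induction on r.
Base case (r = 1): h(1) = 120 = 120·(1), so 120 | h(1).
For the inductive step, assume it holds for an arbitrary j ≥ 1, i.e. 120 | h(j). Then
h(j+1) − h(j) = (j+1)·(j+2)·(j+3)·(j+4)·(j+5) − j·(j+1)·(j+2)·(j+3)·(j+4) = (j+1)·(j+2)·(j+3)·(j+4)·[(j+5) − j] = 5·(j+1)·(j+2)·(j+3)·(j+4). The product of 4 consecutive integers is divisible by (4)! = 24, so h(j+1) − h(j) is divisible by 5·24 = 120. By the inductive hypothesis 120 | h(j), hence 120 | h(j+1).
This completes the induction.
Therefore the largest such d is 120.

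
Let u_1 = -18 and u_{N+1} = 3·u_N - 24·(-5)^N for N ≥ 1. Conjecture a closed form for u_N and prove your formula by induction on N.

u_N = 3(-5)^N - 3^N

Computing the first terms: u_1 = -18, u_2 = 66, u_3 = -402. This suggests u_N = 3(-5)^N - 3^N.
When N = 1: the formula gives -18 = -18 = u_1.
Inductive step: suppose the statement holds for some m ≥ 1, so u_m = 3(-5)^m - 3^m.
Then u_{m+1} = 3·u_m - 24·(-5)^m = 3·(3(-5)^m - 3^m) - 24·(-5)^m = 3(-5)^(m + 1) - 3^(m + 1),
which is the claimed formula at N = m+1.
By the principle of mathematical induction, the result holds for all N ≥ 1.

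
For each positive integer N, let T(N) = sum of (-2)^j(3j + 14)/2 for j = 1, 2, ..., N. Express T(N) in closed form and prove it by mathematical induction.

We claim T(N) = (-2)^N(N + 5) - 5 for all N ≥ 1.
For the base case N = 1: T(1) = -17, and the closed form gives -17. They agree.
For the inductive step, assume it holds for an arbitrary j ≥ 1, so T(j) = (-2)^j(j + 5) - 5.
Then T(j+1) = T(j) + ((-2)^j(-3j - 17)) = ((-2)^j(j + 5) - 5) + ((-2)^j(-3j - 17)).
Simplifying, T(j+1) = -2(-2)^j·j - 12(-2)^j - 5 = (-2)^(j+1)((j+1) + 5) - 5,
which is the closed form with N = j+1.
By induction, the statement is established for all N ≥ 1.

T(N) = (-2)^N(N + 5) - 5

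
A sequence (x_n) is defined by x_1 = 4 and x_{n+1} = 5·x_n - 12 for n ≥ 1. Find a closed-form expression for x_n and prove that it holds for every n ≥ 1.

x_n = 5^(n - 1) + 3

Computing the first terms: x_1 = 4, x_2 = 8, x_3 = 28. This suggests x_n = 5^(n - 1) + 3.
Base step (n = 1): the formula gives 4 = 4 = x_1.
For the inductive step, assume it holds for an arbitrary r ≥ 1, so x_r = 5^(r - 1) + 3.
Then x_{r+1} = 5·x_r - 12 = 5·(5^(r - 1) + 3) - 12 = 5^r + 3 = 5^((r+1) - 1) + 3,
which is the claimed formula at n = r+1.
This completes the induction.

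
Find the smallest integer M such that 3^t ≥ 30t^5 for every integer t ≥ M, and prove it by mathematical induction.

At t = 15: 14348907 < 22781250, so the inequality fails and M ≥ 16. We prove 3^t ≥ 30t^5 for all t ≥ 16.
Base step (t = 16): 3^t = 43046721 and 30t^5 = 31457280, so 43046721 ≥ 31457280.
Inductive step: suppose the statement holds for some m ≥ 16, so 3^m ≥ 30m^5.
Then 3^(m + 1) = 3·(3^m) ≥ 3·(30m^5).
Also, for m ≥ 16 we have 3·(30m^5) ≥ 30(m+1)^5, since 3 ≥ (1 + 1/m)^5 for all m ≥ 16.
Combining, 3^(m + 1) ≥ 30(m+1)^5.
This completes the induction.
Hence the smallest such M is 16.

M = 16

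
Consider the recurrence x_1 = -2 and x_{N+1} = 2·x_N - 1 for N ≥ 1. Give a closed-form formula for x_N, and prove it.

Computing the first terms: x_1 = -2, x_2 = -5, x_3 = -11. This suggests x_N = -3·2^(N - 1) + 1.
Base case (N = 1): the formula gives -2 = -2 = x_1.
Inductive step: suppose the statement holds for some i ≥ 1, so x_i = -3·2^(i - 1) + 1.
Then x_{i+1} = 2·x_i - 1 = 2·(-3·2^(i - 1) + 1) - 1 = -3·2^i + 1 = -3·2^((i+1) - 1) + 1,
which is the claimed formula at N = i+1.
This completes the induction.

x_N = -3·2^(N - 1) + 1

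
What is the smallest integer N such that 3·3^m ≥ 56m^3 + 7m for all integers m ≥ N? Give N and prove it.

At m = 8: 19683 < 28728, so the inequality fails and N ≥ 9. We prove 3·3^m ≥ 56m^3 + 7m for all m ≥ 9.
When m = 9: 3·3^m = 59049 and 56m^3 + 7m = 40887, so 59049 ≥ 40887.
Inductive step: suppose the statement holds for some k ≥ 9, so 3·3^k ≥ 56k^3 + 7k.
Then 3·3^(k + 1) = 3·(3·3^k) ≥ 3·(56k^3 + 7k).
Also, for k ≥ 9 we have 3·(56k^3 + 7k) ≥ 56(k+1)^3 + 7(k+1), since 3·(56k^3 + 7k) − (56(k+1)^3 + 7(k+1)) = 112k^3 - 168k^2 - 154k - 63, which is nonnegative for all k ≥ 9.
Combining, 3·3^(k + 1) ≥ 56(k+1)^3 + 7(k+1).
By the principle of mathematical induction, the result holds for all m ≥ 9.
Hence the smallest such N is 9.

N = 9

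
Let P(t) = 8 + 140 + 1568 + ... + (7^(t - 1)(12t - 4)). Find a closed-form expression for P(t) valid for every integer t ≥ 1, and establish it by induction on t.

P(t) = 7^t(2t - 1) + 1

We claim P(t) = 7^t(2t - 1) + 1 for all t ≥ 1.
When t = 1: P(1) = 8, and the closed form gives 8. They agree.
For the inductive step, assume it holds for an arbitrary j ≥ 1, so P(j) = 7^j(2j - 1) + 1.
Then P(j+1) = P(j) + (7^j(12j + 8)) = (7^j(2j - 1) + 1) + (7^j(12j + 8)).
Simplifying, P(j+1) = 14·7^j·j + 7·7^j + 1 = 7^(j+1)(2(j+1) - 1) + 1,
which is the closed form with t = j+1.
This completes the induction.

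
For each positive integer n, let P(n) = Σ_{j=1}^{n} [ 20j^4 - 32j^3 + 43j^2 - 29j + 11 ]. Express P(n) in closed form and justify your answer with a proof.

P(n) = n(4n^4 + 2n^3 + 5n^2 - n + 3)

We claim P(n) = n(4n^4 + 2n^3 + 5n^2 - n + 3) for all n ≥ 1.
Base step (n = 1): P(1) = 13, and the closed form gives 13. They agree.
Inductive step: suppose the statement holds for some j ≥ 1, so P(j) = j(4j^4 + 2j^3 + 5j^2 - j + 3).
Then P(j+1) = P(j) + (20j^4 + 48j^3 + 67j^2 + 41j + 13) = (j(4j^4 + 2j^3 + 5j^2 - j + 3)) + (20j^4 + 48j^3 + 67j^2 + 41j + 13).
Simplifying, P(j+1) = (j + 1)(4j^4 + 18j^3 + 35j^2 + 31j + 13) = (j+1)(4(j+1)^4 + 2(j+1)^3 + 5(j+1)^2 - (j+1) + 3),
which is the closed form with n = j+1.
This completes the induction.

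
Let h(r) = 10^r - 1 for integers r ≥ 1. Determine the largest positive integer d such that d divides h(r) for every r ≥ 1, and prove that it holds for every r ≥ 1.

Computing the first values: h(1) = 9 and h(2) = 99; gcd(9, 99) = 9, so d ≤ 9.
We prove 9 | 10^r - 1 for all r ≥ 1 by induction on r.
For the base case r = 1: h(1) = 9 = 9·(1), so 9 | h(1).
Inductive step: suppose the statement holds for some p ≥ 1, i.e. 9 | h(p). Then
10^{p+1} − 1^{p+1} = 10·10^p − 1·1^p = 10·(10^p − 1^p) + (9)·1^p. The first term is divisible by 9 by the inductive hypothesis, and the second term (9)·1^p is divisible by 9 since 9 | 9. Hence 9 | h(p+1).
This completes the induction.
Therefore the largest such d is 9.

d = 9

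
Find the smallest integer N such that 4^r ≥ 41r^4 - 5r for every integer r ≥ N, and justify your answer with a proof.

At r = 9: 262144 < 268956, so the inequality fails and N ≥ 10. We prove 4^r ≥ 41r^4 - 5r for all r ≥ 10.
For the base case r = 10: 4^r = 1048576 and 41r^4 - 5r = 409950, so 1048576 ≥ 409950.
Inductive step: suppose the statement holds for some m ≥ 10, so 4^m ≥ 41m^4 - 5m.
Then 4^(m + 1) = 4·(4^m) ≥ 4·(41m^4 - 5m).
Also, for m ≥ 10 we have 4·(41m^4 - 5m) ≥ 41(m+1)^4 - 5(m+1), since 4·(41m^4 - 5m) − (41(m+1)^4 - 5(m+1)) = 123m^4 - 164m^3 - 246m^2 - 179m - 36, which is nonnegative for all m ≥ 10.
Combining, 4^(m + 1) ≥ 41(m+1)^4 - 5(m+1).
By the principle of mathematical induction, the result holds for all r ≥ 10.
Hence the smallest such N is 10.

N = 10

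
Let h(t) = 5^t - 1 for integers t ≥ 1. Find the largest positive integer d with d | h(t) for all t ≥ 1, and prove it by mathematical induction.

Computing the first values: h(1) = 4 and h(2) = 24; gcd(4, 24) = 4, so d ≤ 4.
We prove 4 | 5^t - 1 for all t ≥ 1 by induction on t.
Base case (t = 1): h(1) = 4 = 4·(1), so 4 | h(1).
For the inductive step, assume it holds for an arbitrary m ≥ 1, i.e. 4 | h(m). Then
5^{m+1} − 1^{m+1} = 5·5^m − 1·1^m = 5·(5^m − 1^m) + (4)·1^m. The first term is divisible by 4 by the inductive hypothesis, and the second term (4)·1^m is divisible by 4 since 4 | 4. Hence 4 | h(m+1).
By the principle of mathematical induction, the result holds for all t ≥ 1.
Therefore the largest such d is 4.

d = 4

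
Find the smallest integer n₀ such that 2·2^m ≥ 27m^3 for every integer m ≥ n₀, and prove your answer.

n₀ = 16

At m = 15: 65536 < 91125, so the inequality fails and n₀ ≥ 16. We prove 2·2^m ≥ 27m^3 for all m ≥ 16.
Base step (m = 16): 2·2^m = 131072 and 27m^3 = 110592, so 131072 ≥ 110592.
Suppose the result is true for m = i, so 2·2^i ≥ 27i^3.
Then 2·2^(i + 1) = 2·(2·2^i) ≥ 2·(27i^3).
Also, for i ≥ 16 we have 2·(27i^3) ≥ 27(i+1)^3, since 2 ≥ (1 + 1/i)^3 for all i ≥ 16.
Combining, 2·2^(i + 1) ≥ 27(i+1)^3.
Hence, by induction on m, the claim holds for every m ≥ 16.
Hence the smallest such n₀ is 16.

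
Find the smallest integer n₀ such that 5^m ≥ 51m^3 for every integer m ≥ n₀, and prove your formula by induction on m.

n₀ = 6

At m = 5: 3125 < 6375, so the inequality fails and n₀ ≥ 6. We prove 5^m ≥ 51m^3 for all m ≥ 6.
Base step (m = 6): 5^m = 15625 and 51m^3 = 11016, so 15625 ≥ 11016.
Inductive step: assume the claim holds for m = j, so 5^j ≥ 51j^3.
Then 5^(j + 1) = 5·(5^j) ≥ 5·(51j^3).
Also, for j ≥ 6 we have 5·(51j^3) ≥ 51(j+1)^3, since 5 ≥ (1 + 1/j)^3 for all j ≥ 6.
Combining, 5^(j + 1) ≥ 51(j+1)^3.
Hence, by induction on m, the claim holds for every m ≥ 6.
Hence the smallest such n₀ is 6.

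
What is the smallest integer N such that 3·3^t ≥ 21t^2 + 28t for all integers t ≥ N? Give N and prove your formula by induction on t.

At t = 4: 243 < 448, so the inequality fails and N ≥ 5. We prove 3·3^t ≥ 21t^2 + 28t for all t ≥ 5.
For the base case t = 5: 3·3^t = 729 and 21t^2 + 28t = 665, so 729 ≥ 665.
Suppose the result is true for t = m, so 3·3^m ≥ 21m^2 + 28m.
Then 3·3^(m + 1) = 3·(3·3^m) ≥ 3·(21m^2 + 28m).
Also, for m ≥ 5 we have 3·(21m^2 + 28m) ≥ 21(m+1)^2 + 28(m+1), since 3·(21m^2 + 28m) − (21(m+1)^2 + 28(m+1)) = 42m^2 + 14m - 49, which is nonnegative for all m ≥ 5.
Combining, 3·3^(m + 1) ≥ 21(m+1)^2 + 28(m+1).
By induction, the statement is established for all t ≥ 5.
Hence the smallest such N is 5.

N = 5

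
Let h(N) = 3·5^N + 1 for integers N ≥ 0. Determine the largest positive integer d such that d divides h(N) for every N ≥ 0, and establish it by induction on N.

d = 4

Computing the first values: h(0) = 4 and h(1) = 16; gcd(4, 16) = 4, so d ≤ 4.
We prove 4 | 3·5^N + 1 for all N ≥ 0 by induction on N.
Base step (N = 0): h(0) = 4 = 4·(1), so 4 | h(0).
Inductive step: assume the claim holds for N = m, i.e. 4 | h(m). Then
h(m+1) = 3·5^(m+1) + 1 = 5·(3·5^m + 1) - 4 = 5·h(m) - 4. The first term is divisible by 4 by the inductive hypothesis, and -4 is divisible by 4. Hence 4 | h(m+1).
This completes the induction.
Therefore the largest such d is 4.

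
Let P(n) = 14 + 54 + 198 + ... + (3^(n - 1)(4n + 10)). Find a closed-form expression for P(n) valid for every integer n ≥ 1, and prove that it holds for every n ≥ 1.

P(n) = 2·3^n(n + 2) - 4

We claim P(n) = 2·3^n(n + 2) - 4 for all n ≥ 1.
For the base case n = 1: P(1) = 14, and the closed form gives 14. They agree.
Inductive step: assume the claim holds for n = k, so P(k) = 2·3^k(k + 2) - 4.
Then P(k+1) = P(k) + (3^k(4k + 14)) = (2·3^k(k + 2) - 4) + (3^k(4k + 14)).
Simplifying, P(k+1) = 6·3^k·k + 18·3^k - 4 = 2·3^(k+1)((k+1) + 2) - 4,
which is the closed form with n = k+1.
By induction, the statement is established for all n ≥ 1.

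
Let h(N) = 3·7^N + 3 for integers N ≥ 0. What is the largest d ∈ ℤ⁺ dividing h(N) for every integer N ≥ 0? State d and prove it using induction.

d = 6

Computing the first values: h(0) = 6 and h(1) = 24; gcd(6, 24) = 6, so d ≤ 6.
We prove 6 | 3·7^N + 3 for all N ≥ 0 by induction on N.
Base step (N = 0): h(0) = 6 = 6·(1), so 6 | h(0).
Inductive step: suppose the statement holds for some p ≥ 0, i.e. 6 | h(p). Then
h(p+1) = 3·7^(p+1) + 3 = 7·(3·7^p + 3) - 18 = 7·h(p) - 18. The first term is divisible by 6 by the inductive hypothesis, and -18 is divisible by 6. Hence 6 | h(p+1).
By the principle of mathematical induction, the result holds for all N ≥ 0.
Therefore the largest such d is 6.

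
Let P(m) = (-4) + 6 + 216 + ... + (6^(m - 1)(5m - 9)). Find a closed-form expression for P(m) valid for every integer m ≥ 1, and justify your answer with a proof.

P(m) = 6^m(m - 2) + 2

We claim P(m) = 6^m(m - 2) + 2 for all m ≥ 1.
Base case (m = 1): P(1) = -4, and the closed form gives -4. They agree.
Suppose the result is true for m = p, so P(p) = 6^p(p - 2) + 2.
Then P(p+1) = P(p) + (6^p(5p - 4)) = (6^p(p - 2) + 2) + (6^p(5p - 4)).
Simplifying, P(p+1) = 6·6^p·p - 6·6^p + 2 = 6^(p+1)((p+1) - 2) + 2,
which is the closed form with m = p+1.
Hence, by induction on m, the claim holds for every m ≥ 1.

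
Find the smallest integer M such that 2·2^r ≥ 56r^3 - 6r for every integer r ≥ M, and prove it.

M = 18

At r = 17: 262144 < 275026, so the inequality fails and M ≥ 18. We prove 2·2^r ≥ 56r^3 - 6r for all r ≥ 18.
Base case (r = 18): 2·2^r = 524288 and 56r^3 - 6r = 326484, so 524288 ≥ 326484.
Inductive step: assume the claim holds for r = p, so 2·2^p ≥ 56p^3 - 6p.
Then 2·2^(p + 1) = 2·(2·2^p) ≥ 2·(56p^3 - 6p).
Also, for p ≥ 18 we have 2·(56p^3 - 6p) ≥ 56(p+1)^3 - 6(p+1), since 2·(56p^3 - 6p) − (56(p+1)^3 - 6(p+1)) = 56p^3 - 168p^2 - 174p - 50, which is nonnegative for all p ≥ 18.
Combining, 2·2^(p + 1) ≥ 56(p+1)^3 - 6(p+1).
Hence, by induction on r, the claim holds for every r ≥ 18.
Hence the smallest such M is 18.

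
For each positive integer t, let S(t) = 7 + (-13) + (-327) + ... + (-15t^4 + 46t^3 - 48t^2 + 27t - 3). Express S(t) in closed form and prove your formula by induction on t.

S(t) = -t(3t^4 - 4t^3 - 2t^2 - t - 3)

We claim S(t) = -t(3t^4 - 4t^3 - 2t^2 - t - 3) for all t ≥ 1.
Base step (t = 1): S(1) = 7, and the closed form gives 7. They agree.
Inductive step: suppose the statement holds for some i ≥ 1, so S(i) = i(-3i^4 + 4i^3 + 2i^2 + i + 3).
Then S(i+1) = S(i) + (-15i^4 - 14i^3 + 9i + 7) = (i(-3i^4 + 4i^3 + 2i^2 + i + 3)) + (-15i^4 - 14i^3 + 9i + 7).
Simplifying, S(i+1) = -(i + 1)(3i^4 + 8i^3 + 4i^2 - 5i - 7) = -(i+1)(3(i+1)^4 - 4(i+1)^3 - 2(i+1)^2 - (i+1) - 3),
which is the closed form with t = i+1.
By induction, the statement is established for all t ≥ 1.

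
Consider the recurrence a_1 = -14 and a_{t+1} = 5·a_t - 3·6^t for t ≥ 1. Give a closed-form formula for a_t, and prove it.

a_t = 4·5^(t - 1) - 3·6^t

Computing the first terms: a_1 = -14, a_2 = -88, a_3 = -548. This suggests a_t = 4·5^(t - 1) - 3·6^t.
For the base case t = 1: the formula gives -14 = -14 = a_1.
Suppose the result is true for t = r, so a_r = 4·5^(r - 1) - 3·6^r.
Then a_{r+1} = 5·a_r - 3·6^r = 5·(4·5^(r - 1) - 3·6^r) - 3·6^r = 4·5^r - 3·6^(r + 1) = 4·5^((r+1) - 1) - 3·6^(r+1),
which is the claimed formula at t = r+1.
By induction, the statement is established for all t ≥ 1.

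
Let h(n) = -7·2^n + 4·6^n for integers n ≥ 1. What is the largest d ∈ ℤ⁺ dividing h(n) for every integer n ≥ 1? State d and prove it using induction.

d = 2

Computing the first values: h(1) = 10 and h(2) = 116; gcd(10, 116) = 2, so d ≤ 2.
We prove 2 | -7·2^n + 4·6^n for all n ≥ 1 by induction on n.
Base step (n = 1): h(1) = 10 = 2·(5), so 2 | h(1).
Inductive step: assume the claim holds for n = p, i.e. 2 | h(p). Then
h(p+1) − 6·h(p) = (-7·2^(p+1) + 4·6^(p+1)) − 6·(-7·2^p + 4·6^p) = (-7)·2^p·(2 − 6) = (28)·2^p. Since 2 | h(p) by the inductive hypothesis, 2 | 6·h(p); and 2 | 28 since 28 = 2·14. Therefore 2 | h(p+1).
This completes the induction.
Therefore the largest such d is 2.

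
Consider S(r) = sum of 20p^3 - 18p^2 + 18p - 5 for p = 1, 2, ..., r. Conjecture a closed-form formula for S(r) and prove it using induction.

We claim S(r) = r(5r^3 + 4r^2 + 5r + 1) for all r ≥ 1.
When r = 1: S(1) = 15, and the closed form gives 15. They agree.
Inductive step: suppose the statement holds for some p ≥ 1, so S(p) = p(5p^3 + 4p^2 + 5p + 1).
Then S(p+1) = S(p) + (20p^3 + 42p^2 + 42p + 15) = (p(5p^3 + 4p^2 + 5p + 1)) + (20p^3 + 42p^2 + 42p + 15).
Simplifying, S(p+1) = (p + 1)(5p^3 + 19p^2 + 28p + 15) = (p+1)(5(p+1)^3 + 4(p+1)^2 + 5(p+1) + 1),
which is the closed form with r = p+1.
By the principle of mathematical induction, the result holds for all r ≥ 1.

S(r) = r(5r^3 + 4r^2 + 5r + 1)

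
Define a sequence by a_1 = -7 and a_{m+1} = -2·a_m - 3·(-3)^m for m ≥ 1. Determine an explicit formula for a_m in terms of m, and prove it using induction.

a_m = -(-2)^m - (-3)^(m + 1)

Computing the first terms: a_1 = -7, a_2 = 23, a_3 = -73. This suggests a_m = -(-2)^m - (-3)^(m + 1).
When m = 1: the formula gives -7 = -7 = a_1.
Suppose the result is true for m = k, so a_k = -(-2)^k - (-3)^(k + 1).
Then a_{k+1} = -2·a_k - 3·(-3)^k = -2·(-(-2)^k - (-3)^(k + 1)) - 3·(-3)^k = -(-2)^(k + 1) - (-3)^(k + 2) = -(-2)^(k+1) - (-3)^((k+1) + 1),
which is the claimed formula at m = k+1.
By the principle of mathematical induction, the result holds for all m ≥ 1.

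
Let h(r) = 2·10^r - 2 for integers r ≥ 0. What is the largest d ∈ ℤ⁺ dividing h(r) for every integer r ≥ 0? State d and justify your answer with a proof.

d = 18

Computing the first values: h(0) = 0 and h(1) = 18; gcd(0, 18) = 18, so d ≤ 18.
We prove 18 | 2·10^r - 2 for all r ≥ 0 by induction on r.
Base step (r = 0): h(0) = 0 = 18·(0), so 18 | h(0).
For the inductive step, assume it holds for an arbitrary j ≥ 0, i.e. 18 | h(j). Then
h(j+1) = 2·10^(j+1) - 2 = 10·(2·10^j - 2) + 18 = 10·h(j) + 18. The first term is divisible by 18 by the inductive hypothesis, and 18 is divisible by 18. Hence 18 | h(j+1).
By the principle of mathematical induction, the result holds for all r ≥ 0.
Therefore the largest such d is 18.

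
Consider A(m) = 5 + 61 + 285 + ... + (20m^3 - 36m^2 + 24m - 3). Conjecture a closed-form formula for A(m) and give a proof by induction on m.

We claim A(m) = m(5m^3 - 2m^2 - m + 3) for all m ≥ 1.
Base case (m = 1): A(1) = 5, and the closed form gives 5. They agree.
Suppose the result is true for m = r, so A(r) = r(5r^3 - 2r^2 - r + 3).
Then A(r+1) = A(r) + (20r^3 + 24r^2 + 12r + 5) = (r(5r^3 - 2r^2 - r + 3)) + (20r^3 + 24r^2 + 12r + 5).
Simplifying, A(r+1) = (r + 1)(5r^3 + 13r^2 + 10r + 5) = (r+1)(5(r+1)^3 - 2(r+1)^2 - (r+1) + 3),
which is the closed form with m = r+1.
This completes the induction.

A(m) = m(5m^3 - 2m^2 - m + 3)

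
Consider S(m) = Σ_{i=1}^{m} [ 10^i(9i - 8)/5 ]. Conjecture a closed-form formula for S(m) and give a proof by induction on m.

S(m) = 2·10^m(m - 1) + 2

We claim S(m) = 2·10^m(m - 1) + 2 for all m ≥ 1.
When m = 1: S(1) = 2, and the closed form gives 2. They agree.
Suppose the result is true for m = i, so S(i) = 2·10^i(i - 1) + 2.
Then S(i+1) = S(i) + (10^i(18i + 2)) = (2·10^i(i - 1) + 2) + (10^i(18i + 2)).
Simplifying, S(i+1) = 20·10^i·i + 2 = 2·10^(i+1)((i+1) - 1) + 2,
which is the closed form with m = i+1.
By induction, the statement is established for all m ≥ 1.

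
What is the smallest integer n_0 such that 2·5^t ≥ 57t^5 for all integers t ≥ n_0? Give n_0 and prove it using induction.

n_0 = 9

At t = 8: 781250 < 1867776, so the inequality fails and n_0 ≥ 9. We prove 2·5^t ≥ 57t^5 for all t ≥ 9.
Base case (t = 9): 2·5^t = 3906250 and 57t^5 = 3365793, so 3906250 ≥ 3365793.
Suppose the result is true for t = i, so 2·5^i ≥ 57i^5.
Then 2·5^(i + 1) = 5·(2·5^i) ≥ 5·(57i^5).
Also, for i ≥ 9 we have 5·(57i^5) ≥ 57(i+1)^5, since 5 ≥ (1 + 1/i)^5 for all i ≥ 9.
Combining, 2·5^(i + 1) ≥ 57(i+1)^5.
By induction, the statement is established for all t ≥ 9.
Hence the smallest such n_0 is 9.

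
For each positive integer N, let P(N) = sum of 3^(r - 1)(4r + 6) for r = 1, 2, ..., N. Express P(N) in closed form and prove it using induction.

P(N) = 2·3^N(N + 1) - 2

We claim P(N) = 2·3^N(N + 1) - 2 for all N ≥ 1.
When N = 1: P(1) = 10, and the closed form gives 10. They agree.
Inductive step: suppose the statement holds for some r ≥ 1, so P(r) = 2·3^r(r + 1) - 2.
Then P(r+1) = P(r) + (3^r(4r + 10)) = (2·3^r(r + 1) - 2) + (3^r(4r + 10)).
Simplifying, P(r+1) = 6·3^r·r + 12·3^r - 2 = 2·3^(r+1)((r+1) + 1) - 2,
which is the closed form with N = r+1.
By the principle of mathematical induction, the result holds for all N ≥ 1.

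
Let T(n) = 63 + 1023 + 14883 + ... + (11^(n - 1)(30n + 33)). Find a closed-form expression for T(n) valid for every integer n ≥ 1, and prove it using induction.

T(n) = 3·11^n(n + 1) - 3

We claim T(n) = 3·11^n(n + 1) - 3 for all n ≥ 1.
When n = 1: T(1) = 63, and the closed form gives 63. They agree.
Inductive step: suppose the statement holds for some i ≥ 1, so T(i) = 3·11^i(i + 1) - 3.
Then T(i+1) = T(i) + (11^i(30i + 63)) = (3·11^i(i + 1) - 3) + (11^i(30i + 63)).
Simplifying, T(i+1) = 33·11^i·i + 66·11^i - 3 = 3·11^(i+1)((i+1) + 1) - 3,
which is the closed form with n = i+1.
This completes the induction.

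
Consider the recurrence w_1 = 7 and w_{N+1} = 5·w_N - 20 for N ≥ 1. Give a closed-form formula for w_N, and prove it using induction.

w_N = 2·5^(N - 1) + 5

Computing the first terms: w_1 = 7, w_2 = 15, w_3 = 55. This suggests w_N = 2·5^(N - 1) + 5.
When N = 1: the formula gives 7 = 7 = w_1.
Inductive step: suppose the statement holds for some k ≥ 1, so w_k = 2·5^(k - 1) + 5.
Then w_{k+1} = 5·w_k - 20 = 5·(2·5^(k - 1) + 5) - 20 = 2·5^k + 5 = 2·5^((k+1) - 1) + 5,
which is the claimed formula at N = k+1.
This completes the induction.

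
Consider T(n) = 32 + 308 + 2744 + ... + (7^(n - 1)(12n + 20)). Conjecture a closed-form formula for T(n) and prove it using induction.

T(n) = 7^n(2n + 3) - 3

We claim T(n) = 7^n(2n + 3) - 3 for all n ≥ 1.
When n = 1: T(1) = 32, and the closed form gives 32. They agree.
Inductive step: assume the claim holds for n = r, so T(r) = 7^r(2r + 3) - 3.
Then T(r+1) = T(r) + (7^r(12r + 32)) = (7^r(2r + 3) - 3) + (7^r(12r + 32)).
Simplifying, T(r+1) = 14·7^r·r + 35·7^r - 3 = 7^(r+1)(2(r+1) + 3) - 3,
which is the closed form with n = r+1.
Hence, by induction on n, the claim holds for every n ≥ 1.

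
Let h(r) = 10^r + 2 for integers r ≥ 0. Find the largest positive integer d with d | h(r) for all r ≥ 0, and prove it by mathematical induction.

d = 3

Computing the first values: h(0) = 3 and h(1) = 12; gcd(3, 12) = 3, so d ≤ 3.
We prove 3 | 10^r + 2 for all r ≥ 0 by induction on r.
For the base case r = 0: h(0) = 3 = 3·(1), so 3 | h(0).
Inductive step: suppose the statement holds for some i ≥ 0, i.e. 3 | h(i). Then
h(i+1) = 10^(i+1) + 2 = 10·(10^i + 2) - 18 = 10·h(i) - 18. The first term is divisible by 3 by the inductive hypothesis, and -18 is divisible by 3. Hence 3 | h(i+1).
This completes the induction.
Therefore the largest such d is 3.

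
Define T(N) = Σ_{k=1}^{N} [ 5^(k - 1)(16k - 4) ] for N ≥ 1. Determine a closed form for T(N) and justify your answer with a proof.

We claim T(N) = 2·5^N(2N - 1) + 2 for all N ≥ 1.
For the base case N = 1: T(1) = 12, and the closed form gives 12. They agree.
Inductive step: suppose the statement holds for some k ≥ 1, so T(k) = 2·5^k(2k - 1) + 2.
Then T(k+1) = T(k) + (5^k(16k + 12)) = (2·5^k(2k - 1) + 2) + (5^k(16k + 12)).
Simplifying, T(k+1) = 20·5^k·k + 10·5^k + 2 = 2·5^(k+1)(2(k+1) - 1) + 2,
which is the closed form with N = k+1.
By the principle of mathematical induction, the result holds for all N ≥ 1.

T(N) = 2·5^N(2N - 1) + 2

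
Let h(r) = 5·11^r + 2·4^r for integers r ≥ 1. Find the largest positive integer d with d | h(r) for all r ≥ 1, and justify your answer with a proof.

d = 7

Computing the first values: h(1) = 63 and h(2) = 637; gcd(63, 637) = 7, so d ≤ 7.
We prove 7 | 5·11^r + 2·4^r for all r ≥ 1 by induction on r.
Base case (r = 1): h(1) = 63 = 7·(9), so 7 | h(1).
Suppose the result is true for r = k, i.e. 7 | h(k). Then
h(k+1) − 11·h(k) = (5·11^(k+1) + 2·4^(k+1)) − 11·(5·11^k + 2·4^k) = (2)·4^k·(4 − 11) = (-14)·4^k. Since 7 | h(k) by the inductive hypothesis, 7 | 11·h(k); and 7 | -14 since -14 = 7·-2. Therefore 7 | h(k+1).
By the principle of mathematical induction, the result holds for all r ≥ 1.
Therefore the largest such d is 7.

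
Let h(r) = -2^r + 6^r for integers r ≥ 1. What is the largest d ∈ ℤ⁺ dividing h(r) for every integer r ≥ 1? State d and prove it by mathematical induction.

Computing the first values: h(1) = 4 and h(2) = 32; gcd(4, 32) = 4, so d ≤ 4.
We prove 4 | -2^r + 6^r for all r ≥ 1 by induction on r.
When r = 1: h(1) = 4 = 4·(1), so 4 | h(1).
Suppose the result is true for r = m, i.e. 4 | h(m). Then
6^{m+1} − 2^{m+1} = 6·6^m − 2·2^m = 6·(6^m − 2^m) + (4)·2^m. The first term is divisible by 4 by the inductive hypothesis, and the second term (4)·2^m is divisible by 4 since 4 | 4. Hence 4 | h(m+1).
By induction, the statement is established for all r ≥ 1.
Therefore the largest such d is 4.

d = 4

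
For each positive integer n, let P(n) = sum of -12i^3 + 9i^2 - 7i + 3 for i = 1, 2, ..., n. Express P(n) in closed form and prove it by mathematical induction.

P(n) = -n(3n^3 + 3n^2 + 2n - 1)

We claim P(n) = -n(3n^3 + 3n^2 + 2n - 1) for all n ≥ 1.
Base step (n = 1): P(1) = -7, and the closed form gives -7. They agree.
Inductive step: assume the claim holds for n = i, so P(i) = i(-3i^3 - 3i^2 - 2i + 1).
Then P(i+1) = P(i) + (-12i^3 - 27i^2 - 25i - 7) = (i(-3i^3 - 3i^2 - 2i + 1)) + (-12i^3 - 27i^2 - 25i - 7).
Simplifying, P(i+1) = -(i + 1)(3i^3 + 12i^2 + 17i + 7) = -(i+1)(3(i+1)^3 + 3(i+1)^2 + 2(i+1) - 1),
which is the closed form with n = i+1.
By induction, the statement is established for all n ≥ 1.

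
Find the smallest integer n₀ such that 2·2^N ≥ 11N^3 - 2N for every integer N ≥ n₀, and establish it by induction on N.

n₀ = 14

At N = 13: 16384 < 24141, so the inequality fails and n₀ ≥ 14. We prove 2·2^N ≥ 11N^3 - 2N for all N ≥ 14.
Base case (N = 14): 2·2^N = 32768 and 11N^3 - 2N = 30156, so 32768 ≥ 30156.
Inductive step: assume the claim holds for N = r, so 2·2^r ≥ 11r^3 - 2r.
Then 2·2^(r + 1) = 2·(2·2^r) ≥ 2·(11r^3 - 2r).
Also, for r ≥ 14 we have 2·(11r^3 - 2r) ≥ 11(r+1)^3 - 2(r+1), since 2·(11r^3 - 2r) − (11(r+1)^3 - 2(r+1)) = 11r^3 - 33r^2 - 35r - 9, which is nonnegative for all r ≥ 14.
Combining, 2·2^(r + 1) ≥ 11(r+1)^3 - 2(r+1).
This completes the induction.
Hence the smallest such n₀ is 14.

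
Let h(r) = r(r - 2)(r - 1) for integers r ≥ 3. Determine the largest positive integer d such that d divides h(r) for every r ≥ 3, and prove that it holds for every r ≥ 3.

d = 6

Computing the first values: h(3) = 6 and h(4) = 24; gcd(6, 24) = 6, so d ≤ 6.
We prove 6 | r(r - 2)(r - 1) for all r ≥ 3 by induction on r.
When r = 3: h(3) = 6 = 6·(1), so 6 | h(3).
Inductive step: assume the claim holds for r = k, i.e. 6 | h(k). Then
h(k+1) − h(k) = (k-1)·k·(k+1) − (k-2)·(k-1)·k = (k-1)·k·[(k+1) − (k-2)] = 3·(k-1)·k. The product of 2 consecutive integers is divisible by (2)! = 2, so h(k+1) − h(k) is divisible by 3·2 = 6. By the inductive hypothesis 6 | h(k), hence 6 | h(k+1).
This completes the induction.
Therefore the largest such d is 6.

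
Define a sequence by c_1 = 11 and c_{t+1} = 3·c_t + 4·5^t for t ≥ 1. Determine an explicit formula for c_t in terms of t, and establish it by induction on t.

Computing the first terms: c_1 = 11, c_2 = 53, c_3 = 259. This suggests c_t = 3^(t - 1) + 2·5^t.
For the base case t = 1: the formula gives 11 = 11 = c_1.
Inductive step: suppose the statement holds for some p ≥ 1, so c_p = 3^(p - 1) + 2·5^p.
Then c_{p+1} = 3·c_p + 4·5^p = 3·(3^(p - 1) + 2·5^p) + 4·5^p = 3^p + 2·5^(p + 1) = 3^((p+1) - 1) + 2·5^(p+1),
which is the claimed formula at t = p+1.
By the principle of mathematical induction, the result holds for all t ≥ 1.

c_t = 3^(t - 1) + 2·5^t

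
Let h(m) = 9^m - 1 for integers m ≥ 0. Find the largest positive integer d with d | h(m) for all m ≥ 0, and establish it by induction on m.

d = 8

Computing the first values: h(0) = 0 and h(1) = 8; gcd(0, 8) = 8, so d ≤ 8.
We prove 8 | 9^m - 1 for all m ≥ 0 by induction on m.
When m = 0: h(0) = 0 = 8·(0), so 8 | h(0).
Inductive step: assume the claim holds for m = p, i.e. 8 | h(p). Then
h(p+1) = 9^(p+1) - 1 = 9·(9^p - 1) + 8 = 9·h(p) + 8. The first term is divisible by 8 by the inductive hypothesis, and 8 is divisible by 8. Hence 8 | h(p+1).
By the principle of mathematical induction, the result holds for all m ≥ 0.
Therefore the largest such d is 8.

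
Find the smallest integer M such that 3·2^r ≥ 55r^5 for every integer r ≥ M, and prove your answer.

At r = 28: 805306368 < 946570240, so the inequality fails and M ≥ 29. We prove 3·2^r ≥ 55r^5 for all r ≥ 29.
Base step (r = 29): 3·2^r = 1610612736 and 55r^5 = 1128113195, so 1610612736 ≥ 1128113195.
Suppose the result is true for r = i, so 3·2^i ≥ 55i^5.
Then 3·2^(i + 1) = 2·(3·2^i) ≥ 2·(55i^5).
Also, for i ≥ 29 we have 2·(55i^5) ≥ 55(i+1)^5, since 2 ≥ (1 + 1/i)^5 for all i ≥ 29.
Combining, 3·2^(i + 1) ≥ 55(i+1)^5.
By the principle of mathematical induction, the result holds for all r ≥ 29.
Hence the smallest such M is 29.

M = 29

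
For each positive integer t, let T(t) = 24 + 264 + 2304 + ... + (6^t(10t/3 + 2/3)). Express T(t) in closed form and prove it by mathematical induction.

T(t) = 4·6^t·t

We claim T(t) = 4·6^t·t for all t ≥ 1.
When t = 1: T(1) = 24, and the closed form gives 24. They agree.
Inductive step: suppose the statement holds for some p ≥ 1, so T(p) = 4·6^p·p.
Then T(p+1) = T(p) + (6^p(20p + 24)) = (4·6^p·p) + (6^p(20p + 24)).
Simplifying, T(p+1) = 24·6^p(p + 1) = 4·6^(p+1)·(p+1),
which is the closed form with t = p+1.
This completes the induction.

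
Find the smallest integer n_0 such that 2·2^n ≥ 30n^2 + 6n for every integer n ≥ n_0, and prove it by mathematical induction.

At n = 10: 2048 < 3060, so the inequality fails and n_0 ≥ 11. We prove 2·2^n ≥ 30n^2 + 6n for all n ≥ 11.
Base case (n = 11): 2·2^n = 4096 and 30n^2 + 6n = 3696, so 4096 ≥ 3696.
For the inductive step, assume it holds for an arbitrary p ≥ 11, so 2·2^p ≥ 30p^2 + 6p.
Then 2·2^(p + 1) = 2·(2·2^p) ≥ 2·(30p^2 + 6p).
Also, for p ≥ 11 we have 2·(30p^2 + 6p) ≥ 30(p+1)^2 + 6(p+1), since 2·(30p^2 + 6p) − (30(p+1)^2 + 6(p+1)) = 30p^2 - 54p - 36, which is nonnegative for all p ≥ 11.
Combining, 2·2^(p + 1) ≥ 30(p+1)^2 + 6(p+1).
Hence, by induction on n, the claim holds for every n ≥ 11.
Hence the smallest such n_0 is 11.

n_0 = 11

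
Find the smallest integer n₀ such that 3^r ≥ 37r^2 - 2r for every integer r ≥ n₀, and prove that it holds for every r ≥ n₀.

At r = 6: 729 < 1320, so the inequality fails and n₀ ≥ 7. We prove 3^r ≥ 37r^2 - 2r for all r ≥ 7.
Base case (r = 7): 3^r = 2187 and 37r^2 - 2r = 1799, so 2187 ≥ 1799.
For the inductive step, assume it holds for an arbitrary p ≥ 7, so 3^p ≥ 37p^2 - 2p.
Then 3^(p + 1) = 3·(3^p) ≥ 3·(37p^2 - 2p).
Also, for p ≥ 7 we have 3·(37p^2 - 2p) ≥ 37(p+1)^2 - 2(p+1), since 3·(37p^2 - 2p) − (37(p+1)^2 - 2(p+1)) = 74p^2 - 78p - 35, which is nonnegative for all p ≥ 7.
Combining, 3^(p + 1) ≥ 37(p+1)^2 - 2(p+1).
This completes the induction.
Hence the smallest such n₀ is 7.

n₀ = 7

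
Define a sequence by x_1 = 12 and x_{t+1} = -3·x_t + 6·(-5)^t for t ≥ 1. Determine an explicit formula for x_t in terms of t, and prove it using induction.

x_t = (-3)^t - 3(-5)^t

Computing the first terms: x_1 = 12, x_2 = -66, x_3 = 348. This suggests x_t = (-3)^t - 3(-5)^t.
For the base case t = 1: the formula gives 12 = 12 = x_1.
For the inductive step, assume it holds for an arbitrary m ≥ 1, so x_m = (-3)^m - 3(-5)^m.
Then x_{m+1} = -3·x_m + 6·(-5)^m = -3·((-3)^m - 3(-5)^m) + 6·(-5)^m = (-3)^(m + 1) - 3(-5)^(m + 1),
which is the claimed formula at t = m+1.
This completes the induction.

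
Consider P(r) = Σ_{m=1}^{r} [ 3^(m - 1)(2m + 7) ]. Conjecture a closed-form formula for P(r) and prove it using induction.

We claim P(r) = 3^r(r + 3) - 3 for all r ≥ 1.
Base step (r = 1): P(1) = 9, and the closed form gives 9. They agree.
Inductive step: assume the claim holds for r = m, so P(m) = 3^m(m + 3) - 3.
Then P(m+1) = P(m) + (3^m(2m + 9)) = (3^m(m + 3) - 3) + (3^m(2m + 9)).
Simplifying, P(m+1) = 3·3^m·m + 12·3^m - 3 = 3^(m+1)((m+1) + 3) - 3,
which is the closed form with r = m+1.
This completes the induction.

P(r) = 3^r(r + 3) - 3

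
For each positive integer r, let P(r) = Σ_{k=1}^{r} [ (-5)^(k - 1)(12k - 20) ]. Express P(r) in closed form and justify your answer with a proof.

We claim P(r) = (-5)^r(-2r + 3) - 3 for all r ≥ 1.
When r = 1: P(1) = -8, and the closed form gives -8. They agree.
Inductive step: assume the claim holds for r = k, so P(k) = (-5)^k(-2k + 3) - 3.
Then P(k+1) = P(k) + ((-5)^k(12k - 8)) = ((-5)^k(-2k + 3) - 3) + ((-5)^k(12k - 8)).
Simplifying, P(k+1) = 10(-5)^k·k - 5(-5)^k - 3 = (-5)^(k+1)(-2(k+1) + 3) - 3,
which is the closed form with r = k+1.
By the principle of mathematical induction, the result holds for all r ≥ 1.

P(r) = (-5)^r(-2r + 3) - 3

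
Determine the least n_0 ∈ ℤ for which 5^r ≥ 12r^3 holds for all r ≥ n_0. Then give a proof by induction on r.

At r = 4: 625 < 768, so the inequality fails and n_0 ≥ 5. We prove 5^r ≥ 12r^3 for all r ≥ 5.
When r = 5: 5^r = 3125 and 12r^3 = 1500, so 3125 ≥ 1500.
For the inductive step, assume it holds for an arbitrary j ≥ 5, so 5^j ≥ 12j^3.
Then 5^(j + 1) = 5·(5^j) ≥ 5·(12j^3).
Also, for j ≥ 5 we have 5·(12j^3) ≥ 12(j+1)^3, since 5 ≥ (1 + 1/j)^3 for all j ≥ 5.
Combining, 5^(j + 1) ≥ 12(j+1)^3.
Hence, by induction on r, the claim holds for every r ≥ 5.
Hence the smallest such n_0 is 5.

n_0 = 5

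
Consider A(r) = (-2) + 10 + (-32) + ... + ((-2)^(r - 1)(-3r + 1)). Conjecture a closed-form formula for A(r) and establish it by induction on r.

A(r) = (-2)^r·r

We claim A(r) = (-2)^r·r for all r ≥ 1.
Base case (r = 1): A(1) = -2, and the closed form gives -2. They agree.
Inductive step: suppose the statement holds for some m ≥ 1, so A(m) = (-2)^m·m.
Then A(m+1) = A(m) + ((-2)^m(-3m - 2)) = ((-2)^m·m) + ((-2)^m(-3m - 2)).
Simplifying, A(m+1) = (-2)^(m + 1)(m + 1) = (-2)^(m+1)·(m+1),
which is the closed form with r = m+1.
By induction, the statement is established for all r ≥ 1.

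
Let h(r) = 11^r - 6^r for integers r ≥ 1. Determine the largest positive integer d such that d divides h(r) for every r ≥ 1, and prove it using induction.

d = 5

Computing the first values: h(1) = 5 and h(2) = 85; gcd(5, 85) = 5, so d ≤ 5.
We prove 5 | 11^r - 6^r for all r ≥ 1 by induction on r.
For the base case r = 1: h(1) = 5 = 5·(1), so 5 | h(1).
Suppose the result is true for r = p, i.e. 5 | h(p). Then
11^{p+1} − 6^{p+1} = 11·11^p − 6·6^p = 11·(11^p − 6^p) + (5)·6^p. The first term is divisible by 5 by the inductive hypothesis, and the second term (5)·6^p is divisible by 5 since 5 | 5. Hence 5 | h(p+1).
Hence, by induction on r, the claim holds for every r ≥ 1.
Therefore the largest such d is 5.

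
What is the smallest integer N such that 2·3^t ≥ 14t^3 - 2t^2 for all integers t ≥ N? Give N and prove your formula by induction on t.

At t = 7: 4374 < 4704, so the inequality fails and N ≥ 8. We prove 2·3^t ≥ 14t^3 - 2t^2 for all t ≥ 8.
When t = 8: 2·3^t = 13122 and 14t^3 - 2t^2 = 7040, so 13122 ≥ 7040.
Inductive step: suppose the statement holds for some r ≥ 8, so 2·3^r ≥ 14r^3 - 2r^2.
Then 2·3^(r + 1) = 3·(2·3^r) ≥ 3·(14r^3 - 2r^2).
Also, for r ≥ 8 we have 3·(14r^3 - 2r^2) ≥ 14(r+1)^3 - 2(r+1)^2, since 3·(14r^3 - 2r^2) − (14(r+1)^3 - 2(r+1)^2) = 28r^3 - 46r^2 - 38r - 12, which is nonnegative for all r ≥ 8.
Combining, 2·3^(r + 1) ≥ 14(r+1)^3 - 2(r+1)^2.
This completes the induction.
Hence the smallest such N is 8.

N = 8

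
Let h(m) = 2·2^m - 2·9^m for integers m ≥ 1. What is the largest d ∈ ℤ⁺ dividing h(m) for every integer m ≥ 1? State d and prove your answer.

Computing the first values: h(1) = -14 and h(2) = -154; gcd(-14, -154) = 14, so d ≤ 14.
We prove 14 | 2·2^m - 2·9^m for all m ≥ 1 by induction on m.
For the base case m = 1: h(1) = -14 = 14·(-1), so 14 | h(1).
Inductive step: suppose the statement holds for some r ≥ 1, i.e. 14 | h(r). Then
h(r+1) − 9·h(r) = (2·2^(r+1) - 2·9^(r+1)) − 9·(2·2^r - 2·9^r) = (2)·2^r·(2 − 9) = (-14)·2^r. Since 14 | h(r) by the inductive hypothesis, 14 | 9·h(r); and 14 | -14 since -14 = 14·-1. Therefore 14 | h(r+1).
This completes the induction.
Therefore the largest such d is 14.

d = 14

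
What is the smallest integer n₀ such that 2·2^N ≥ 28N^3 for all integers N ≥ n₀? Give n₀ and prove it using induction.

n₀ = 16

At N = 15: 65536 < 94500, so the inequality fails and n₀ ≥ 16. We prove 2·2^N ≥ 28N^3 for all N ≥ 16.
Base case (N = 16): 2·2^N = 131072 and 28N^3 = 114688, so 131072 ≥ 114688.
Suppose the result is true for N = k, so 2·2^k ≥ 28k^3.
Then 2·2^(k + 1) = 2·(2·2^k) ≥ 2·(28k^3).
Also, for k ≥ 16 we have 2·(28k^3) ≥ 28(k+1)^3, since 2 ≥ (1 + 1/k)^3 for all k ≥ 16.
Combining, 2·2^(k + 1) ≥ 28(k+1)^3.
This completes the induction.
Hence the smallest such n₀ is 16.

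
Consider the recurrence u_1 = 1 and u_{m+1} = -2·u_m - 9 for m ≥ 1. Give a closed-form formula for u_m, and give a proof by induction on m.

u_m = (-2)^(m + 1) - 3

Computing the first terms: u_1 = 1, u_2 = -11, u_3 = 13. This suggests u_m = (-2)^(m + 1) - 3.
Base step (m = 1): the formula gives 1 = 1 = u_1.
Inductive step: suppose the statement holds for some i ≥ 1, so u_i = (-2)^(i + 1) - 3.
Then u_{i+1} = -2·u_i - 9 = -2·((-2)^(i + 1) - 3) - 9 = (-2)^(i + 2) - 3 = (-2)^((i+1) + 1) - 3,
which is the claimed formula at m = i+1.
By induction, the statement is established for all m ≥ 1.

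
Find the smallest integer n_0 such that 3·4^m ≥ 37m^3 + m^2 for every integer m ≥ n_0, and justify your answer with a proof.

n_0 = 6

At m = 5: 3072 < 4650, so the inequality fails and n_0 ≥ 6. We prove 3·4^m ≥ 37m^3 + m^2 for all m ≥ 6.
Base step (m = 6): 3·4^m = 12288 and 37m^3 + m^2 = 8028, so 12288 ≥ 8028.
Inductive step: suppose the statement holds for some r ≥ 6, so 3·4^r ≥ 37r^3 + r^2.
Then 3·4^(r + 1) = 4·(3·4^r) ≥ 4·(37r^3 + r^2).
Also, for r ≥ 6 we have 4·(37r^3 + r^2) ≥ 37(r+1)^3 + (r+1)^2, since 4·(37r^3 + r^2) − (37(r+1)^3 + (r+1)^2) = 111r^3 - 108r^2 - 113r - 38, which is nonnegative for all r ≥ 6.
Combining, 3·4^(r + 1) ≥ 37(r+1)^3 + (r+1)^2.
By induction, the statement is established for all m ≥ 6.
Hence the smallest such n_0 is 6.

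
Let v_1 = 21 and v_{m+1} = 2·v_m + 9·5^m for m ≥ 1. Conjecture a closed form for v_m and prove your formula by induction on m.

Computing the first terms: v_1 = 21, v_2 = 87, v_3 = 399. This suggests v_m = 3·2^m + 3·5^m.
When m = 1: the formula gives 21 = 21 = v_1.
Inductive step: assume the claim holds for m = i, so v_i = 3·2^i + 3·5^i.
Then v_{i+1} = 2·v_i + 9·5^i = 2·(3·2^i + 3·5^i) + 9·5^i = 3·2^(i + 1) + 3·5^(i + 1),
which is the claimed formula at m = i+1.
This completes the induction.

v_m = 3·2^m + 3·5^m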